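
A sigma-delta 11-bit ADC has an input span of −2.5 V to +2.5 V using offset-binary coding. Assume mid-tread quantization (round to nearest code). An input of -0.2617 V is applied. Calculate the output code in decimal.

code 917

With 2048 levels over 5 V, one step is 2.441 mV.
(V_in − V_low)/LSB = (-0.2617 − (−2.5)) / 0.00244141 = 916.808.
round(916.808) = 917.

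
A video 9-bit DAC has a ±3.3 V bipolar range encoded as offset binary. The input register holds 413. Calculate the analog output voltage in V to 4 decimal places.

2.0238 V

LSB = 6.6 V / 2^9 = 12.891 mV.
V_out = (−3.3) + 413 × 0.0128906 V = 2.02383 V.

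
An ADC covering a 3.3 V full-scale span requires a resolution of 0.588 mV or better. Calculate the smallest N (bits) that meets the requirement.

Number of steps required ≥ 3.3 V / 0.588 mV = 5612.24.
Need 2^N ≥ 5612.24; 2^12 = 4096, 2^13 = 8192.
Minimum N = 13.

13 bits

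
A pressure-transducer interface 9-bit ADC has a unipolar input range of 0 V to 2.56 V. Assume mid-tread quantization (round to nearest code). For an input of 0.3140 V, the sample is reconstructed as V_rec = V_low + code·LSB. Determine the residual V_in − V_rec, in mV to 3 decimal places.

Step size: 2.56 V ÷ 2^9 = 5.000 mV.
(0.3140 − 0)/0.005 = 62.8000; round gives code 63.
Reconstructed: 0.315 V.
Difference: -0.001 V → -1.000 mV.

-1.000 mV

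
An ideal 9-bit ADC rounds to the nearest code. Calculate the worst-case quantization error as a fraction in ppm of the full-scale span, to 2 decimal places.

Rounding → worst-case error = ½ LSB = V_FS/2^10, so 1e+06/1024 = 976.562 ppm of full scale.

976.56 ppm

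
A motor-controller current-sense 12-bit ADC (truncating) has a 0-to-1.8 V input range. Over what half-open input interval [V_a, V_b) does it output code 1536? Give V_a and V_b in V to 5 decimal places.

[0.67500 V, 0.67544 V)

LSB = 1.8/2^12 = 439.45 µV.
V_a = V_low + 1536·LSB = 0.675 V; V_b = V_low + 1537·LSB = 0.675439 V.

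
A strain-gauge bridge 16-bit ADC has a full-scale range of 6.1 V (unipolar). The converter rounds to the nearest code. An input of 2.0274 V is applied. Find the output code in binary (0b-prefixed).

code 0b101010100010110 (decimal 21782)

With 65536 levels over 6.1 V, one step is 93.08 µV.
(2.0274 − 0) / 9.30786e-05 = 21781.588 LSBs.
Round → code 21782.
In binary (0b-prefixed): 0b101010100010110.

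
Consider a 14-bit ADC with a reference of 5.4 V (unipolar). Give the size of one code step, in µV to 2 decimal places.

329.59 µV

Full-scale span = 5.4 V.
LSB = 5.4 / 2^14 = 5.4 / 16384 = 0.00032959 V = 329.59 µV.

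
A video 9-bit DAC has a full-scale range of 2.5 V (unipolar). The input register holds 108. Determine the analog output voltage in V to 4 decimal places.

0.5273 V

LSB = 2.5 V / 2^9 = 4.883 mV.
V_out = 0 + 108 × 0.00488281 V = 0.527344 V.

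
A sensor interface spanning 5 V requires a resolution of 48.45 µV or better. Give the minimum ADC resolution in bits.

17 bits

Number of steps required ≥ 5 V / 48.45 µV = 103199.17.
Need 2^N ≥ 103199.17; 2^16 = 65536, 2^17 = 131072.
Minimum N = 17.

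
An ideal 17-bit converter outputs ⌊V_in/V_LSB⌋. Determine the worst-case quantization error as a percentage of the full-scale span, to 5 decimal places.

Truncating → worst-case error = 1 LSB = V_FS/2^17, so 100/131072 = 0.000762939 % of full scale.

0.00076 %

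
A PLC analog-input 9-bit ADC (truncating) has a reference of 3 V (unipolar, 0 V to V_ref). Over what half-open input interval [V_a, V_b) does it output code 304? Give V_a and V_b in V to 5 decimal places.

[1.78125 V, 1.78711 V)

LSB = 3/2^9 = 5.859 mV.
V_a = V_low + 304·LSB = 1.78125 V; V_b = V_low + 305·LSB = 1.78711 V.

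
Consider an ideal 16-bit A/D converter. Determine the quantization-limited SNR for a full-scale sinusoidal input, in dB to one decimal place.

98.1 dB

SNR ≈ 6.02·N + 1.76 dB = 6.02·16 + 1.76 = 98.08 dB.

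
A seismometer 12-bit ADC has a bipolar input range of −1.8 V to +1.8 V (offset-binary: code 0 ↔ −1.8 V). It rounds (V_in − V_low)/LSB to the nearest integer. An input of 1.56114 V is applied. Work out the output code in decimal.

Full-scale span = 3.6 V; LSB = 3.6/2^12 = 0.879 mV.
Input sits at 3824.230 steps above V_low.
Round → code 3824.

code 3824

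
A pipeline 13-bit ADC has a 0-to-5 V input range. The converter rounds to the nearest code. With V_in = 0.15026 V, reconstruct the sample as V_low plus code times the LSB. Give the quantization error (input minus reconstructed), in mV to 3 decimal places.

0.114 mV

Step size: 5 V ÷ 2^13 = 0.610 mV.
(V_in − V_low)/LSB = (0.15026 − 0)/0.000610352 = 246.1860 → code 246 (round).
Code 246 maps back to 0 + 246×0.000610352 V = 0.15014648 V.
Difference: 0.000113516 V → 0.114 mV.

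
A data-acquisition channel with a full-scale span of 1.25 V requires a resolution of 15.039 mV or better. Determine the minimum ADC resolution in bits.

Number of steps required ≥ 1.25 V / 15.039 mV = 83.12.
Need 2^N ≥ 83.12; 2^6 = 64, 2^7 = 128.
Minimum N = 7.

7 bits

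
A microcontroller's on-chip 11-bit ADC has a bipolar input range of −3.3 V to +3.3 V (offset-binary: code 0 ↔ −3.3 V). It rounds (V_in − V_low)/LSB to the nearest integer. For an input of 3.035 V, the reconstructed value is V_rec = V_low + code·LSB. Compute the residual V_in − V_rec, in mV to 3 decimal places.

LSB = 6.6/2^11 = 3.223 mV.
(3.035 − (−3.3))/0.00322266 = 1965.7697; round gives code 1966.
Reconstructed: 3.0357422 V.
Difference: -0.000742188 V → -0.742 mV.

-0.742 mV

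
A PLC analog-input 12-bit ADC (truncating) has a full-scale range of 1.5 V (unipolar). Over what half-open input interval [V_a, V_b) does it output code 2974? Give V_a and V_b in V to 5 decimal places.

LSB = 1.5/2^12 = 366.21 µV.
V_a = V_low + 2974·LSB = 1.08911 V; V_b = V_low + 2975·LSB = 1.08948 V.

[1.08911 V, 1.08948 V)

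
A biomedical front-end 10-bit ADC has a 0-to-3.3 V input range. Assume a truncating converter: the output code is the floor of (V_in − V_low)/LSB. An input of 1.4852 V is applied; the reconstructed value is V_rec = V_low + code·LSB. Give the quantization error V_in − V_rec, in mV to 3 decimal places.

2.778 mV

Step size: 3.3 V ÷ 2^10 = 3.223 mV.
(V_in − V_low)/LSB = (1.4852 − 0)/0.00322266 = 460.8621 → code 460 (floor).
Reconstructed: 1.4824219 V.
Difference: 0.00277813 V → 2.778 mV.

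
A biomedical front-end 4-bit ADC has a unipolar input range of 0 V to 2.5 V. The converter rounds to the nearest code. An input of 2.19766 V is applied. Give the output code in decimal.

Full-scale span = 2.5 V; LSB = 2.5/2^4 = 156.250 mV.
(V_in − V_low)/LSB = (2.19766 − 0) / 0.15625 = 14.065.
round(14.065) = 14.

code 14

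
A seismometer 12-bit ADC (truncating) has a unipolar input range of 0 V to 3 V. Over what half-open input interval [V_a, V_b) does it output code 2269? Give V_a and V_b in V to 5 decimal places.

LSB = 3/2^12 = 0.732 mV.
V_a = V_low + 2269·LSB = 1.66187 V; V_b = V_low + 2270·LSB = 1.6626 V.

[1.66187 V, 1.66260 V)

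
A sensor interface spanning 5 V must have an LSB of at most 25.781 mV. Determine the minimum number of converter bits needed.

Number of steps required ≥ 5 V / 25.781 mV = 193.94.
Need 2^N ≥ 193.94; 2^7 = 128, 2^8 = 256.
Minimum N = 8.

8 bits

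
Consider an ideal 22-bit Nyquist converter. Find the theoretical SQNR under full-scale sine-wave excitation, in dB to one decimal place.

SNR ≈ 6.02·N + 1.76 dB = 6.02·22 + 1.76 = 134.20 dB.

134.2 dB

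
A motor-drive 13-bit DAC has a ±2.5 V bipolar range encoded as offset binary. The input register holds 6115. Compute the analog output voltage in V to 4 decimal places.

LSB = 5 V / 2^13 = 0.610 mV.
V_out = (−2.5) + 6115 × 0.000610352 V = 1.2323 V.

1.2323 V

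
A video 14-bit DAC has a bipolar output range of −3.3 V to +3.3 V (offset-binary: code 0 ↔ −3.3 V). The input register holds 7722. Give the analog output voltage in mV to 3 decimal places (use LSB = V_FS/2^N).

-189.331 mV

LSB = 6.6 V / 2^14 = 402.83 µV.
V_out = (−3.3) + 7722 × 0.000402832 V = -0.189331 V.
= -189.331 mV.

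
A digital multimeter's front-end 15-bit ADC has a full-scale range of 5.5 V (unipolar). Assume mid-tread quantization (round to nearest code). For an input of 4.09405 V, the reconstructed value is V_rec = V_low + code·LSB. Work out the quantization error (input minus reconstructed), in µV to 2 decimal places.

LSB = 5.5/2^15 = 167.85 µV.
(V_in − V_low)/LSB = (4.09405 − 0)/0.000167847 = 24391.6055 → code 24392 (round).
Code 24392 maps back to 0 + 24392×0.000167847 V = 4.0941162 V.
Difference: -6.62109e-05 V → -66.21 µV.

-66.21 µV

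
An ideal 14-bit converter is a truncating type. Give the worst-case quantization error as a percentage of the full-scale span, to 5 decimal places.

Truncating → worst-case error = 1 LSB = V_FS/2^14, so 100/16384 = 0.00610352 % of full scale.

0.00610 %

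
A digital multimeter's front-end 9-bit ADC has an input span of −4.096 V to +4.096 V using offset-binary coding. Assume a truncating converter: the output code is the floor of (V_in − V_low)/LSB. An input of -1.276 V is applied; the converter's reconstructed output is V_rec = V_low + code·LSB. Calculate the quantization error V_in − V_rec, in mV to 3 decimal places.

Step size: 8.192 V ÷ 2^9 = 16.000 mV.
(V_in − V_low)/LSB = (-1.276 − (−4.096))/0.016 = 176.2500 → code 176 (floor).
Reconstructed: -1.28 V.
Error = -1.276 − (−1.28) = 0.004 V = 4.000 mV.

4.000 mV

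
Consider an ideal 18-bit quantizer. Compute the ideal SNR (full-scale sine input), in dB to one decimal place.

110.1 dB

SNR ≈ 6.02·N + 1.76 dB = 6.02·18 + 1.76 = 110.12 dB.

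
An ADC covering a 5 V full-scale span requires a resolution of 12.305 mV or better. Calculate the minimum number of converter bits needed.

Number of steps required ≥ 5 V / 12.305 mV = 406.34.
Need 2^N ≥ 406.34; 2^8 = 256, 2^9 = 512.
Minimum N = 9.

9 bits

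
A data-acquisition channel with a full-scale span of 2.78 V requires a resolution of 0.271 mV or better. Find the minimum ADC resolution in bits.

Number of steps required ≥ 2.78 V / 0.271 mV = 10258.30.
Need 2^N ≥ 10258.30; 2^13 = 8192, 2^14 = 16384.
Minimum N = 14.

14 bits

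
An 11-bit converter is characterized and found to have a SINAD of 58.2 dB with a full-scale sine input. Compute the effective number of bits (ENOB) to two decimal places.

9.38 bits

ENOB = (SINAD − 1.76) / 6.02 = (58.2 − 1.76)/6.02 = 9.375.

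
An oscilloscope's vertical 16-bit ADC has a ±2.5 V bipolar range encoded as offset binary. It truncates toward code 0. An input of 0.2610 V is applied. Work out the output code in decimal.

Full-scale span = 5 V; LSB = 5/2^16 = 76.29 µV.
Input sits at 36188.979 steps above V_low.
Floor → code 36188.

code 36188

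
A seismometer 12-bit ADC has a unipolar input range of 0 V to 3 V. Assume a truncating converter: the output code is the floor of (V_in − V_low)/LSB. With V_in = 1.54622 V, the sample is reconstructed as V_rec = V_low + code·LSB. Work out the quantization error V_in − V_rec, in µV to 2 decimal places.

77.42 µV

Step size: 3 V ÷ 2^12 = 0.732 mV.
Scaled input = 2111.1057 LSBs, so code = 2111.
V_rec = 0 + 2111·0.000732422 = 1.5461426 V.
V_in − V_rec = 7.74219e-05 V = 77.42 µV.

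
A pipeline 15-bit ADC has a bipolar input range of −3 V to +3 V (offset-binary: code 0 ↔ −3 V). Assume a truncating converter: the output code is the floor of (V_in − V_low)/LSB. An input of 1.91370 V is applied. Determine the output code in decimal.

LSB = 6 V / 32768 = 183.11 µV.
(1.91370 − (−3)) / 0.000183105 = 26835.354 LSBs.
Floor → code 26835.

code 26835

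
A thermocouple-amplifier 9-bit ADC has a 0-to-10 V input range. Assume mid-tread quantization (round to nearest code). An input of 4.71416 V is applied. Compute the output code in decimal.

Full-scale span = 10 V; LSB = 10/2^9 = 19.531 mV.
(V_in − V_low)/LSB = (4.71416 − 0) / 0.0195312 = 241.365.
So the output code is 241.

code 241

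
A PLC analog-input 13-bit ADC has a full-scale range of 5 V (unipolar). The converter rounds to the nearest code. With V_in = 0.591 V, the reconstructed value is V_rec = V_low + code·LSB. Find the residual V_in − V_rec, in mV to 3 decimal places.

0.180 mV

One LSB is 5 V / 8192 = 0.610 mV.
Scaled input = 968.2944 LSBs, so code = 968.
Reconstructed: 0.59082031 V.
Difference: 0.000179687 V → 0.180 mV.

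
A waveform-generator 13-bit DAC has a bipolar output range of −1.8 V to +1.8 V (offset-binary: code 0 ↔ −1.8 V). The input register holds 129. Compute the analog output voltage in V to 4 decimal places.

-1.7433 V

LSB = 3.6 V / 2^13 = 439.45 µV.
V_out = (−1.8) + 129 × 0.000439453 V = -1.74331 V.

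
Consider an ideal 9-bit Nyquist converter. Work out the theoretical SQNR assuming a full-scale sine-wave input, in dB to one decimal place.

55.9 dB

SNR ≈ 6.02·N + 1.76 dB = 6.02·9 + 1.76 = 55.94 dB.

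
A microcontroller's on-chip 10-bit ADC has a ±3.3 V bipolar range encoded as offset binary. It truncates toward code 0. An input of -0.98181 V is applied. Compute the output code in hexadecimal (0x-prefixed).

With 1024 levels over 6.6 V, one step is 6.445 mV.
(-0.98181 − (−3.3)) / 0.00644531 = 359.671 LSBs.
Floor → code 359.
In hexadecimal (0x-prefixed): 0x167.

code 0x167 (decimal 359)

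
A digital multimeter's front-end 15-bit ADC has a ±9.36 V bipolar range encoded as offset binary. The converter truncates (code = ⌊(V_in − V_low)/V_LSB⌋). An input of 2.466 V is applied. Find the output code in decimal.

code 20700

LSB = 18.72 V / 32768 = 0.571 mV.
(2.466 − (−9.36)) / 0.000571289 = 20700.554 LSBs.
⌊·⌋(20700.554) = 20700.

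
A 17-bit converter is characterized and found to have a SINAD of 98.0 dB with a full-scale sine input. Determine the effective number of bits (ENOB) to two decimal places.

15.99 bits

ENOB = (SINAD − 1.76) / 6.02 = (98.0 − 1.76)/6.02 = 15.987.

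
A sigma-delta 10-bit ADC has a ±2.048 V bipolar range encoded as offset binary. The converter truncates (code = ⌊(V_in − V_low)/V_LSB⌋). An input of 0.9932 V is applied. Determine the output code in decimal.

code 760

LSB = 4.096 V / 1024 = 4.000 mV.
(V_in − V_low)/LSB = (0.9932 − (−2.048)) / 0.004 = 760.300.
So the output code is 760.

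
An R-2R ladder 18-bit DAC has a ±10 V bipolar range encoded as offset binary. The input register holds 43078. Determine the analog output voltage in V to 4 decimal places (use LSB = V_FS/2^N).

-6.7134 V

LSB = 20 V / 2^18 = 76.29 µV.
V_out = (−10) + 43078 × 7.62939e-05 V = -6.71341 V.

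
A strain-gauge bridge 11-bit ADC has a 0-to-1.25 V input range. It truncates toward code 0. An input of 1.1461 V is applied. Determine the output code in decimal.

With 2048 levels over 1.25 V, one step is 0.610 mV.
Input sits at 1877.770 steps above V_low.
Floor → code 1877.

code 1877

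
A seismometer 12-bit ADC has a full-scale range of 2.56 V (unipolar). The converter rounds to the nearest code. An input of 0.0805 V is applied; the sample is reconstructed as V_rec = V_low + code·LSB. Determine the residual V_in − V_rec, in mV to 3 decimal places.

-0.125 mV

Step size: 2.56 V ÷ 2^12 = 0.625 mV.
(V_in − V_low)/LSB = (0.0805 − 0)/0.000625 = 128.8000 → code 129 (round).
V_rec = 0 + 129·0.000625 = 0.080625 V.
V_in − V_rec = -0.000125 V = -0.125 mV.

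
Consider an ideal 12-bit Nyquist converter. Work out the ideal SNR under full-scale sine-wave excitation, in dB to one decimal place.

74.0 dB

SNR ≈ 6.02·N + 1.76 dB = 6.02·12 + 1.76 = 74.00 dB.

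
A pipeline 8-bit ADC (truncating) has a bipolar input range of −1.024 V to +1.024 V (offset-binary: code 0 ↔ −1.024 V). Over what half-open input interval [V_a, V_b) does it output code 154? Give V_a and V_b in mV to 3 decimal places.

[208.000 mV, 216.000 mV)

LSB = 2.048/2^8 = 8.000 mV.
V_a = V_low + 154·LSB = 0.208 V; V_b = V_low + 155·LSB = 0.216 V.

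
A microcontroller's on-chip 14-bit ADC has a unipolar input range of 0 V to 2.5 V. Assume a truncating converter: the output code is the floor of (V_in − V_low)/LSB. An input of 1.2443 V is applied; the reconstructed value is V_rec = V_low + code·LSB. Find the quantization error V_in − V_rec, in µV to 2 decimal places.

98.34 µV

Step size: 2.5 V ÷ 2^14 = 152.59 µV.
Scaled input = 8154.6445 LSBs, so code = 8154.
Reconstructed: 1.2442017 V.
Error = 1.2443 − 1.2442017 = 9.83398e-05 V = 98.34 µV.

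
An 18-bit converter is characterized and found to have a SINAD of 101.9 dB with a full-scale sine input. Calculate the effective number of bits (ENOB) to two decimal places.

ENOB = (SINAD − 1.76) / 6.02 = (101.9 − 1.76)/6.02 = 16.635.

16.63 bits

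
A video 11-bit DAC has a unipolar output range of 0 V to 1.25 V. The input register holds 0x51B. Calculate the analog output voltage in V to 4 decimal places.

0.7977 V

LSB = 1.25 V / 2^11 = 0.610 mV.
Code 0x51B = 1307 decimal.
V_out = 0 + 1307 × 0.000610352 V = 0.797729 V.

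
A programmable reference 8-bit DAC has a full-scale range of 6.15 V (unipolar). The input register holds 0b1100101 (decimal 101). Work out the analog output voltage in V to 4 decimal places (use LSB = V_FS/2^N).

LSB = 6.15 V / 2^8 = 24.023 mV.
Code 0b1100101 = 101 decimal.
V_out = 0 + 101 × 0.0240234 V = 2.42637 V.

2.4264 V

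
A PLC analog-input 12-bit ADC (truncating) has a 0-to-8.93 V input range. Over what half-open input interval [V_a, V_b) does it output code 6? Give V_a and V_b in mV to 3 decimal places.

[13.081 mV, 15.261 mV)

LSB = 8.93/2^12 = 2.180 mV.
V_a = V_low + 6·LSB = 0.0130811 V; V_b = V_low + 7·LSB = 0.0152612 V.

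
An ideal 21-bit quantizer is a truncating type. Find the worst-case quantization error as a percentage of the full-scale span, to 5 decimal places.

0.00005 %

Truncating → worst-case error = 1 LSB = V_FS/2^21, so 100/2097152 = 4.76837e-05 % of full scale.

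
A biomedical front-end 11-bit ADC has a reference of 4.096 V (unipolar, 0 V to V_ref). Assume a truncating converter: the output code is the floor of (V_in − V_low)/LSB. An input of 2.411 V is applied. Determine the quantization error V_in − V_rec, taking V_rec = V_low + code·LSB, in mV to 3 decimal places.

1.000 mV

One LSB is 4.096 V / 2048 = 2.000 mV.
Scaled input = 1205.5000 LSBs, so code = 1205.
Reconstructed: 2.41 V.
Error = 2.411 − 2.41 = 0.001 V = 1.000 mV.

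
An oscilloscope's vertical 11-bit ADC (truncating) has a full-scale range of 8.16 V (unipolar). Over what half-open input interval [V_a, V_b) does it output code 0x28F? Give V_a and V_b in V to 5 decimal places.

[2.60977 V, 2.61375 V)

LSB = 8.16/2^11 = 3.984 mV.
Code 0x28F = 655 decimal.
V_a = V_low + 655·LSB = 2.60977 V; V_b = V_low + 656·LSB = 2.61375 V.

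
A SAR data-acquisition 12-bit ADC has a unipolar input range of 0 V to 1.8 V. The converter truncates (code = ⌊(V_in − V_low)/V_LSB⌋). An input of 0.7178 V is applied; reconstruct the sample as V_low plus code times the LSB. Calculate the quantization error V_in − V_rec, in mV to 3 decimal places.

0.173 mV

Step size: 1.8 V ÷ 2^12 = 439.45 µV.
Scaled input = 1633.3938 LSBs, so code = 1633.
V_rec = 0 + 1633·0.000439453 = 0.71762695 V.
Error = 0.7178 − 0.71762695 = 0.000173047 V = 0.173 mV.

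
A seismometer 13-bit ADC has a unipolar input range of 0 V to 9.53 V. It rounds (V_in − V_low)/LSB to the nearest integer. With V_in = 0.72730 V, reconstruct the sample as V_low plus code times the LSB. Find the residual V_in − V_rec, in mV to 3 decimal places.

LSB = 9.53/2^13 = 1.163 mV.
(V_in − V_low)/LSB = (0.72730 − 0)/0.00116333 = 625.1880 → code 625 (round).
Code 625 maps back to 0 + 625×0.00116333 V = 0.7270813 V.
Error = 0.72730 − 0.7270813 = 0.000218701 V = 0.219 mV.

0.219 mV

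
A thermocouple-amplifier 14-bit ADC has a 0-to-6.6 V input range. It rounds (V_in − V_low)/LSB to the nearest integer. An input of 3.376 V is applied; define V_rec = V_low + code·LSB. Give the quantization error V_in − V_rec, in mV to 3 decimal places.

Step size: 6.6 V ÷ 2^14 = 402.83 µV.
(3.376 − 0)/0.000402832 = 8380.6642; round gives code 8381.
V_rec = 0 + 8381·0.000402832 = 3.3761353 V.
Difference: -0.000135254 V → -0.135 mV.

-0.135 mV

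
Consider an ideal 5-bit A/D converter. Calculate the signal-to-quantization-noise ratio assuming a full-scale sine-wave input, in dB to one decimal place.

31.9 dB

SNR ≈ 6.02·N + 1.76 dB = 6.02·5 + 1.76 = 31.86 dB.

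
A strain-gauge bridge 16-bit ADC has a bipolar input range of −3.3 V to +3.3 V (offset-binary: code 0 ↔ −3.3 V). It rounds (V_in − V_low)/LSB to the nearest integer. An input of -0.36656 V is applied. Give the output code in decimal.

code 29128

LSB = 6.6 V / 65536 = 100.71 µV.
(V_in − V_low)/LSB = (-0.36656 − (−3.3)) / 0.000100708 = 29128.170.
Round → code 29128.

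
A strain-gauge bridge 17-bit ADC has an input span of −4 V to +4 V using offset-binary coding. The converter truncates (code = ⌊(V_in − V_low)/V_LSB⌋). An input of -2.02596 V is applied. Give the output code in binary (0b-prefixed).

code 0b111111001010110 (decimal 32342)

With 131072 levels over 8 V, one step is 61.04 µV.
(-2.02596 − (−4)) / 6.10352e-05 = 32342.671 LSBs.
So the output code is 32342.
In binary (0b-prefixed): 0b111111001010110.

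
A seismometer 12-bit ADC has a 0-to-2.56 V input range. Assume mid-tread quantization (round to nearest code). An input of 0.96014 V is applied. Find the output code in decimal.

code 1536

LSB = 2.56 V / 4096 = 0.625 mV.
(0.96014 − 0) / 0.000625 = 1536.224 LSBs.
Round → code 1536.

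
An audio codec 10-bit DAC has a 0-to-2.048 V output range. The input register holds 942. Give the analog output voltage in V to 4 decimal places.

1.8840 V

LSB = 2.048 V / 2^10 = 2.000 mV.
V_out = 0 + 942 × 0.002 V = 1.884 V.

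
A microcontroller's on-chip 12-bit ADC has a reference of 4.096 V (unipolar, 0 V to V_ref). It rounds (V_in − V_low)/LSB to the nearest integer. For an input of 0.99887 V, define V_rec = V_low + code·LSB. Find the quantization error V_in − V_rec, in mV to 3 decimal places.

One LSB is 4.096 V / 4096 = 1.000 mV.
Scaled input = 998.8700 LSBs, so code = 999.
V_rec = 0 + 999·0.001 = 0.999 V.
Difference: -0.00013 V → -0.130 mV.

-0.130 mV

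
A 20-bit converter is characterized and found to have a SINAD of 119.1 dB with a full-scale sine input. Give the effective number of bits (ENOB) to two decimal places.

ENOB = (SINAD − 1.76) / 6.02 = (119.1 − 1.76)/6.02 = 19.492.

19.49 bits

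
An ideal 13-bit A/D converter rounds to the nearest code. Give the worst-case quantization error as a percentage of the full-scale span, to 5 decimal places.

Rounding → worst-case error = ½ LSB = V_FS/2^14, so 100/16384 = 0.00610352 % of full scale.

0.00610 %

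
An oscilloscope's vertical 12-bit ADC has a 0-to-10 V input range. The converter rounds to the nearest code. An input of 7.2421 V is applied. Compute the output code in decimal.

Full-scale span = 10 V; LSB = 10/2^12 = 2.441 mV.
(7.2421 − 0) / 0.00244141 = 2966.364 LSBs.
round(2966.364) = 2966.

code 2966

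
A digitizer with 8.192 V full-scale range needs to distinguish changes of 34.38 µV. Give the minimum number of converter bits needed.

18 bits

Number of steps required ≥ 8.192 V / 34.38 µV = 238278.07.
Need 2^N ≥ 238278.07; 2^17 = 131072, 2^18 = 262144.
Minimum N = 18.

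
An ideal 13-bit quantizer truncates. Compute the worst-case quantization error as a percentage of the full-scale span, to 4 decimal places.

0.0122 %

Truncating → worst-case error = 1 LSB = V_FS/2^13, so 100/8192 = 0.012207 % of full scale.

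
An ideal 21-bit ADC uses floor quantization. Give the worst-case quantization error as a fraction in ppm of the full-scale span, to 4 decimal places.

0.4768 ppm

Truncating → worst-case error = 1 LSB = V_FS/2^21, so 1e+06/2097152 = 0.476837 ppm of full scale.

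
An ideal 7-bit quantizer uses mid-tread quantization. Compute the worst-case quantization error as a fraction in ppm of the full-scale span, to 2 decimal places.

3906.25 ppm

Rounding → worst-case error = ½ LSB = V_FS/2^8, so 1e+06/256 = 3906.25 ppm of full scale.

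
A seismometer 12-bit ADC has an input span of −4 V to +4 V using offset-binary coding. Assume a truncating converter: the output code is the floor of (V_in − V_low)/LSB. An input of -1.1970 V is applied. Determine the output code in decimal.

code 1435

With 4096 levels over 8 V, one step is 1.953 mV.
(-1.1970 − (−4)) / 0.00195312 = 1435.136 LSBs.
So the output code is 1435.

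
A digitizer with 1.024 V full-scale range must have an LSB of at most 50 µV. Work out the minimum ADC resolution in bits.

15 bits

Number of steps required ≥ 1.024 V / 50 µV = 20480.00.
Need 2^N ≥ 20480.00; 2^14 = 16384, 2^15 = 32768.
Minimum N = 15.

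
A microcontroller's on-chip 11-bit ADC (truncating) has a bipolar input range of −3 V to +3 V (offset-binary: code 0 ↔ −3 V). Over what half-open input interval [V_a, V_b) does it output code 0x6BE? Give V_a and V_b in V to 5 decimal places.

LSB = 6/2^11 = 2.930 mV.
Code 0x6BE = 1726 decimal.
V_a = V_low + 1726·LSB = 2.05664 V; V_b = V_low + 1727·LSB = 2.05957 V.

[2.05664 V, 2.05957 V)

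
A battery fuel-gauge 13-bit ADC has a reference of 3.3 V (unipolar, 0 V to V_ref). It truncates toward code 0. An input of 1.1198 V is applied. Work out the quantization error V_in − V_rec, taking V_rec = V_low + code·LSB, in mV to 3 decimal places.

One LSB is 3.3 V / 8192 = 402.83 µV.
(V_in − V_low)/LSB = (1.1198 − 0)/0.000402832 = 2779.8187 → code 2779 (floor).
Code 2779 maps back to 0 + 2779×0.000402832 V = 1.1194702 V.
V_in − V_rec = 0.000329785 V = 0.330 mV.

0.330 mV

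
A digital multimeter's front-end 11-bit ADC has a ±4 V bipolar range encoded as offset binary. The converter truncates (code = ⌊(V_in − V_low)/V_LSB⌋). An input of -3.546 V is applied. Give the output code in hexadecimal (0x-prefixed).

code 0x74 (decimal 116)

Full-scale span = 8 V; LSB = 8/2^11 = 3.906 mV.
Input sits at 116.224 steps above V_low.
So the output code is 116.
In hexadecimal (0x-prefixed): 0x74.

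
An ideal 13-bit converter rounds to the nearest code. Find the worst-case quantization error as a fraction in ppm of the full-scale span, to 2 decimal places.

Rounding → worst-case error = ½ LSB = V_FS/2^14, so 1e+06/16384 = 61.0352 ppm of full scale.

61.04 ppm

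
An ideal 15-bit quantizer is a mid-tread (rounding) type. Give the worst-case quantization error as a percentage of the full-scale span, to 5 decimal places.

Rounding → worst-case error = ½ LSB = V_FS/2^16, so 100/65536 = 0.00152588 % of full scale.

0.00153 %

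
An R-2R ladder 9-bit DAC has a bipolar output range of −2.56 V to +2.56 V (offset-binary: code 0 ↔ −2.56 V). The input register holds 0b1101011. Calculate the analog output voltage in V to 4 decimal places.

-1.4900 V

LSB = 5.12 V / 2^9 = 10.000 mV.
Code 0b1101011 = 107 decimal.
V_out = (−2.56) + 107 × 0.01 V = -1.49 V.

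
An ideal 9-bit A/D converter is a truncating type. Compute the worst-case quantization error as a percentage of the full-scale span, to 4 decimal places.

0.1953 %

Truncating → worst-case error = 1 LSB = V_FS/2^9, so 100/512 = 0.195312 % of full scale.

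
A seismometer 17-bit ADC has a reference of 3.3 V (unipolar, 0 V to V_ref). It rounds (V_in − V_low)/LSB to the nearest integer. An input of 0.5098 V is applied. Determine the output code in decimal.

code 20249

Full-scale span = 3.3 V; LSB = 3.3/2^17 = 25.18 µV.
(V_in − V_low)/LSB = (0.5098 − 0) / 2.5177e-05 = 20248.638.
round(20248.638) = 20249.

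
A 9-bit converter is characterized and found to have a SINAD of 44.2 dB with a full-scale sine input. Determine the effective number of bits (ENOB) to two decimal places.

ENOB = (SINAD − 1.76) / 6.02 = (44.2 − 1.76)/6.02 = 7.050.

7.05 bits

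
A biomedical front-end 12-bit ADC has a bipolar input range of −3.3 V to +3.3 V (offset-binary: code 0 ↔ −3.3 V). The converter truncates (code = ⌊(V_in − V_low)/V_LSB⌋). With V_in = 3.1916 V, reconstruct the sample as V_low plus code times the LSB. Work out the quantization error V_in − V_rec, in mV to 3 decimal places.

LSB = 6.6/2^12 = 1.611 mV.
(V_in − V_low)/LSB = (3.1916 − (−3.3))/0.00161133 = 4028.7263 → code 4028 (floor).
V_rec = (−3.3) + 4028·0.00161133 = 3.1904297 V.
Difference: 0.00117031 V → 1.170 mV.

1.170 mV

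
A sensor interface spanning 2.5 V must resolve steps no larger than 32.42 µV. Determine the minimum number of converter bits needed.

Number of steps required ≥ 2.5 V / 32.42 µV = 77112.89.
Need 2^N ≥ 77112.89; 2^16 = 65536, 2^17 = 131072.
Minimum N = 17.

17 bits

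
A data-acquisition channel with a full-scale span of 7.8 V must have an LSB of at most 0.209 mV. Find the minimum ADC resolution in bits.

16 bits

Number of steps required ≥ 7.8 V / 0.209 mV = 37320.57.
Need 2^N ≥ 37320.57; 2^15 = 32768, 2^16 = 65536.
Minimum N = 16.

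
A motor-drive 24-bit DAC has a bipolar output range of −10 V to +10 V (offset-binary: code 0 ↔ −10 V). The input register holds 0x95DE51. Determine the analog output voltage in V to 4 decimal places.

1.7085 V

LSB = 20 V / 2^24 = 1.19 µV.
Code 0x95DE51 = 9821777 decimal.
V_out = (−10) + 9821777 × 1.19209e-06 V = 1.70847 V.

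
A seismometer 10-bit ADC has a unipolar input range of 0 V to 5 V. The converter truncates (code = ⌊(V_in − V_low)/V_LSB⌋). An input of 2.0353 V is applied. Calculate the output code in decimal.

code 416

With 1024 levels over 5 V, one step is 4.883 mV.
(V_in − V_low)/LSB = (2.0353 − 0) / 0.00488281 = 416.829.
⌊·⌋(416.829) = 416.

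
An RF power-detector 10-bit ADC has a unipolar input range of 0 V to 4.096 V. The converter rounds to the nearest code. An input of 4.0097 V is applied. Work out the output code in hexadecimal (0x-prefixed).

code 0x3EA (decimal 1002)

Full-scale span = 4.096 V; LSB = 4.096/2^10 = 4.000 mV.
(4.0097 − 0) / 0.004 = 1002.425 LSBs.
So the output code is 1002.
In hexadecimal (0x-prefixed): 0x3EA.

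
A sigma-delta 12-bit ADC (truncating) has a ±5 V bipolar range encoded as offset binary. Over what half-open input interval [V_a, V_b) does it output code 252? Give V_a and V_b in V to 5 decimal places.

LSB = 10/2^12 = 2.441 mV.
V_a = V_low + 252·LSB = -4.38477 V; V_b = V_low + 253·LSB = -4.38232 V.

[-4.38477 V, -4.38232 V)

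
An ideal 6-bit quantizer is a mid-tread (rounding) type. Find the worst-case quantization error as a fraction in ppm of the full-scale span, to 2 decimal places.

7812.50 ppm

Rounding → worst-case error = ½ LSB = V_FS/2^7, so 1e+06/128 = 7812.5 ppm of full scale.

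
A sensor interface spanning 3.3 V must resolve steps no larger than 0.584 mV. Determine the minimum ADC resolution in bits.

Number of steps required ≥ 3.3 V / 0.584 mV = 5650.68.
Need 2^N ≥ 5650.68; 2^12 = 4096, 2^13 = 8192.
Minimum N = 13.

13 bits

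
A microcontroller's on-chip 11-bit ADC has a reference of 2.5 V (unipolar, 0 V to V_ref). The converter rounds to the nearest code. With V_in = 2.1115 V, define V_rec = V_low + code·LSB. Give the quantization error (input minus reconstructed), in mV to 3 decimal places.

-0.316 mV

LSB = 2.5/2^11 = 1.221 mV.
(2.1115 − 0)/0.0012207 = 1729.7408; round gives code 1730.
Code 1730 maps back to 0 + 1730×0.0012207 V = 2.1118164 V.
V_in − V_rec = -0.000316406 V = -0.316 mV.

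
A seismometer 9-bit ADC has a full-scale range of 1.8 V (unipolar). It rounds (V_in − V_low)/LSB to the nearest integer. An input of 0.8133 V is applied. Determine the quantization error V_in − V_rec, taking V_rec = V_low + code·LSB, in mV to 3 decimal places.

LSB = 1.8/2^9 = 3.516 mV.
Scaled input = 231.3387 LSBs, so code = 231.
Code 231 maps back to 0 + 231×0.00351563 V = 0.81210938 V.
V_in − V_rec = 0.00119063 V = 1.191 mV.

1.191 mV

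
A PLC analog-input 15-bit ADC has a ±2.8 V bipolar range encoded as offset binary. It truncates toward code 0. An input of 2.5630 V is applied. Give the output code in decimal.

code 31381

Full-scale span = 5.6 V; LSB = 5.6/2^15 = 170.90 µV.
Input sits at 31381.211 steps above V_low.
Floor → code 31381.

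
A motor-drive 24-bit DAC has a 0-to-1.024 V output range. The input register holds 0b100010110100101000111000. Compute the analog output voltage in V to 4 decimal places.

LSB = 1.024 V / 2^24 = 0.06 µV.
Code 0b100010110100101000111000 = 9128504 decimal.
V_out = 0 + 9128504 × 6.10352e-08 V = 0.55716 V.

0.5572 V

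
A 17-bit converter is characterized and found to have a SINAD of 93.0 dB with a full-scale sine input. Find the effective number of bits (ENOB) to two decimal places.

15.16 bits

ENOB = (SINAD − 1.76) / 6.02 = (93.0 − 1.76)/6.02 = 15.156.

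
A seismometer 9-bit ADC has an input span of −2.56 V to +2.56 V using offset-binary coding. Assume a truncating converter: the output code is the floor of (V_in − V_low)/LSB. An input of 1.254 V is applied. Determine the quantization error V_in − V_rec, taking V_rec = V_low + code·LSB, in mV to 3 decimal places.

4.000 mV

One LSB is 5.12 V / 512 = 10.000 mV.
Scaled input = 381.4000 LSBs, so code = 381.
Code 381 maps back to (−2.56) + 381×0.01 V = 1.25 V.
Difference: 0.004 V → 4.000 mV.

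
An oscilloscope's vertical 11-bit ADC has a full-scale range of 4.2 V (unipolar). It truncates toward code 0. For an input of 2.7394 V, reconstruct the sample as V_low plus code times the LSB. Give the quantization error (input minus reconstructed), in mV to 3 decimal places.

1.607 mV

One LSB is 4.2 V / 2048 = 2.051 mV.
(V_in − V_low)/LSB = (2.7394 − 0)/0.00205078 = 1335.7836 → code 1335 (floor).
Reconstructed: 2.737793 V.
Error = 2.7394 − 2.737793 = 0.00160703 V = 1.607 mV.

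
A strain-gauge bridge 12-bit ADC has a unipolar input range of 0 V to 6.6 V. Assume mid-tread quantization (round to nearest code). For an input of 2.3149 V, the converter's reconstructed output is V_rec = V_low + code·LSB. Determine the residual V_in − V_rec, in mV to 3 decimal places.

-0.579 mV

LSB = 6.6/2^12 = 1.611 mV.
(V_in − V_low)/LSB = (2.3149 − 0)/0.00161133 = 1436.6410 → code 1437 (round).
Code 1437 maps back to 0 + 1437×0.00161133 V = 2.3154785 V.
Difference: -0.000578516 V → -0.579 mV.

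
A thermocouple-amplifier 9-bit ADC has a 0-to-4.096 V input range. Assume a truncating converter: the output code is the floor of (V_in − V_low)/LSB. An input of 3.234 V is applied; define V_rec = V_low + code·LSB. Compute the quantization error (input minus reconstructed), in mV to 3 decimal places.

2.000 mV

One LSB is 4.096 V / 512 = 8.000 mV.
(V_in − V_low)/LSB = (3.234 − 0)/0.008 = 404.2500 → code 404 (floor).
Code 404 maps back to 0 + 404×0.008 V = 3.232 V.
Difference: 0.002 V → 2.000 mV.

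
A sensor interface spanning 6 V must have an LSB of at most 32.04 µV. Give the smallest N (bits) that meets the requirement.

Number of steps required ≥ 6 V / 32.04 µV = 187265.92.
Need 2^N ≥ 187265.92; 2^17 = 131072, 2^18 = 262144.
Minimum N = 18.

18 bits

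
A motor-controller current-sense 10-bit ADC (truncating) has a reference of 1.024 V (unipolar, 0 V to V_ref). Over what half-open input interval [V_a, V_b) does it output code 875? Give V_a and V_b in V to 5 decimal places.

LSB = 1.024/2^10 = 1.000 mV.
V_a = V_low + 875·LSB = 0.875 V; V_b = V_low + 876·LSB = 0.876 V.

[0.87500 V, 0.87600 V)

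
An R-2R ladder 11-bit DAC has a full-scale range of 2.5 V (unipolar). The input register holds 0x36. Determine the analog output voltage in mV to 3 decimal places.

LSB = 2.5 V / 2^11 = 1.221 mV.
Code 0x36 = 54 decimal.
V_out = 0 + 54 × 0.0012207 V = 0.065918 V.
= 65.918 mV.

65.918 mV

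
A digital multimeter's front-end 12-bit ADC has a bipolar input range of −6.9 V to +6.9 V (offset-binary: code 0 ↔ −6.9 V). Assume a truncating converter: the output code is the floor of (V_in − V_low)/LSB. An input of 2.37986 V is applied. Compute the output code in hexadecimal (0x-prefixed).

code 0xAC2 (decimal 2754)

Full-scale span = 13.8 V; LSB = 13.8/2^12 = 3.369 mV.
(2.37986 − (−6.9)) / 0.00336914 = 2754.370 LSBs.
Floor → code 2754.
In hexadecimal (0x-prefixed): 0xAC2.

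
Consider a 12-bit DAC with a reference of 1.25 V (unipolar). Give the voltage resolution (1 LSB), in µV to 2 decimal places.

305.18 µV

Full-scale span = 1.25 V.
LSB = 1.25 / 2^12 = 1.25 / 4096 = 0.000305176 V = 305.18 µV.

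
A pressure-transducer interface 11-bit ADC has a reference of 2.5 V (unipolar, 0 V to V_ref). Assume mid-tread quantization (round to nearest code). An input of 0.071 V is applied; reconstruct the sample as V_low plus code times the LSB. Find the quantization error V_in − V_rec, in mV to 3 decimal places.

Step size: 2.5 V ÷ 2^11 = 1.221 mV.
(0.071 − 0)/0.0012207 = 58.1632; round gives code 58.
Code 58 maps back to 0 + 58×0.0012207 V = 0.070800781 V.
V_in − V_rec = 0.000199219 V = 0.199 mV.

0.199 mV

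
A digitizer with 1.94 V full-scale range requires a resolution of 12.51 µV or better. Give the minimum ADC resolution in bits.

Number of steps required ≥ 1.94 V / 12.51 µV = 155075.94.
Need 2^N ≥ 155075.94; 2^17 = 131072, 2^18 = 262144.
Minimum N = 18.

18 bits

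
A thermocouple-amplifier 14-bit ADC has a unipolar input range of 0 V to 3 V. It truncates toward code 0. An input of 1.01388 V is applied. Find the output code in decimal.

code 5537

Full-scale span = 3 V; LSB = 3/2^14 = 183.11 µV.
(V_in − V_low)/LSB = (1.01388 − 0) / 0.000183105 = 5537.137.
⌊·⌋(5537.137) = 5537.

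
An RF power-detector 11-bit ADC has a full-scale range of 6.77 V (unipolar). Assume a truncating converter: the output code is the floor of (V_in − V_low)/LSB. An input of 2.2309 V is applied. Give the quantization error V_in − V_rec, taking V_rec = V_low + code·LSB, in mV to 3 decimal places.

2.882 mV

Step size: 6.77 V ÷ 2^11 = 3.306 mV.
Scaled input = 674.8720 LSBs, so code = 674.
Reconstructed: 2.2280176 V.
V_in − V_rec = 0.00288242 V = 2.882 mV.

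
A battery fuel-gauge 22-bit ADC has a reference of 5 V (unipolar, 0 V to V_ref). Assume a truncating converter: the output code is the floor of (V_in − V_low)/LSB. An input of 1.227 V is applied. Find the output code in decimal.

code 1029282

LSB = 5 V / 4194304 = 1.19 µV.
Input sits at 1029282.202 steps above V_low.
Floor → code 1029282.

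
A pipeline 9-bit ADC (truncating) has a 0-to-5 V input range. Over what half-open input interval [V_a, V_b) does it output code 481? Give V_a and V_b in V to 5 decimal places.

LSB = 5/2^9 = 9.766 mV.
V_a = V_low + 481·LSB = 4.69727 V; V_b = V_low + 482·LSB = 4.70703 V.

[4.69727 V, 4.70703 V)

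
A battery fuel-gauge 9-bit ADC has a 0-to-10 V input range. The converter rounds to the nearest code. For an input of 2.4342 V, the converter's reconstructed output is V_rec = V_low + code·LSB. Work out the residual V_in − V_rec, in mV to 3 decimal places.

-7.206 mV

LSB = 10/2^9 = 19.531 mV.
Scaled input = 124.6310 LSBs, so code = 125.
Reconstructed: 2.4414062 V.
Error = 2.4342 − 2.4414062 = -0.00720625 V = -7.206 mV.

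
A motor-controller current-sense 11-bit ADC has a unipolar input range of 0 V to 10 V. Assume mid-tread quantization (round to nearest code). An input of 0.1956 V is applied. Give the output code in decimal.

code 40

With 2048 levels over 10 V, one step is 4.883 mV.
Input sits at 40.059 steps above V_low.
Round → code 40.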